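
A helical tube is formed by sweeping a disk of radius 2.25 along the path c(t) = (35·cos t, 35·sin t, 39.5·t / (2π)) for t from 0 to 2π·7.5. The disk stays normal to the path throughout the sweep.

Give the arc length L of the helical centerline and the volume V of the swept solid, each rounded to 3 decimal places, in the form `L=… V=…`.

2πR = 2π·35 = 219.911486
per-turn = √(219.911486² + 39.5²) = √(48361.0616 + 1560.25) = √49921.3116 = 223.430776
L = 7.5 × 223.430776 = 1675.730818
V = π·2.25² × L = 15.904313 × 1675.730818 = 26651.347118

L=1675.731 V=26651.347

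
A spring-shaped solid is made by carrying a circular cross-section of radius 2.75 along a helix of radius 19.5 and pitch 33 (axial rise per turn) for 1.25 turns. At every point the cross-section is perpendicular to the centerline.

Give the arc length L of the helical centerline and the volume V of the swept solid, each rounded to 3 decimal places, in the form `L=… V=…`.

2πR = 2π·19.5 = 122.522113
per-turn = √(122.522113² + 33²) = √(15011.6683 + 1089) = √16100.6683 = 126.888409
L = 1.25 × 126.888409 = 158.610511
V = π·2.75² × L = 23.758294 × 158.610511 = 3768.315223

L=158.611 V=3768.315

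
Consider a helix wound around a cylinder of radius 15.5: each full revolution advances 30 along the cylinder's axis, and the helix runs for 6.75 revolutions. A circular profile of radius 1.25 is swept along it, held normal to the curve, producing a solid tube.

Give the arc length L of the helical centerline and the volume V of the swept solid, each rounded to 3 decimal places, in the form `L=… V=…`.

2πR = 2π·15.5 = 97.389372
per-turn = √(97.389372² + 30²) = √(9484.6898 + 900) = √10384.6898 = 101.905298
L = 6.75 × 101.905298 = 687.860764
V = π·1.25² × L = 4.908739 × 687.860764 = 3376.528628

L=687.861 V=3376.529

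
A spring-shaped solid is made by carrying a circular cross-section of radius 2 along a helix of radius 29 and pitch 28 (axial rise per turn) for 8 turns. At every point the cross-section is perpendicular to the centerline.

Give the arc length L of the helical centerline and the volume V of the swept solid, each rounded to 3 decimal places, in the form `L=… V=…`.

L=1474.809 V=18533.000

2πR = 2π·29 = 182.212374
per-turn = √(182.212374² + 28²) = √(33201.3492 + 784) = √33985.3492 = 184.351157
L = 8 × 184.351157 = 1474.809259
V = π·2² × L = 12.566371 × 1474.809259 = 18532.999729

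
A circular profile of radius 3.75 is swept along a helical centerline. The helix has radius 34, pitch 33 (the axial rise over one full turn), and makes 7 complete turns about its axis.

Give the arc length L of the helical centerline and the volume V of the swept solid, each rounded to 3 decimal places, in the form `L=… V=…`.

2πR = 2π·34 = 213.628300
per-turn = √(213.628300² + 33²) = √(45637.0508 + 1089) = √46726.0508 = 216.162094
L = 7 × 216.162094 = 1513.134656
V = π·3.75² × L = 44.178647 × 1513.134656 = 66848.241358

L=1513.135 V=66848.241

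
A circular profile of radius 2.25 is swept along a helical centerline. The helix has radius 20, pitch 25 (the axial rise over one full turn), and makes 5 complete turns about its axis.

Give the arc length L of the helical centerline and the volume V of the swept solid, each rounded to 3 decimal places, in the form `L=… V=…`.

2πR = 2π·20 = 125.663706
per-turn = √(125.663706² + 25²) = √(15791.3670 + 625) = √16416.3670 = 128.126371
L = 5 × 128.126371 = 640.631857
V = π·2.25² × L = 15.904313 × 640.631857 = 10188.809447

L=640.632 V=10188.809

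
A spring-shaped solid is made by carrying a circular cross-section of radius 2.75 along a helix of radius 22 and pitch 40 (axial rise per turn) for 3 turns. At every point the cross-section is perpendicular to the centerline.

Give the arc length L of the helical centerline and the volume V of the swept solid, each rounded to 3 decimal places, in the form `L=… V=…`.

2πR = 2π·22 = 138.230077
per-turn = √(138.230077² + 40²) = √(19107.5541 + 1600) = √20707.5541 = 143.901196
L = 3 × 143.901196 = 431.703587
V = π·2.75² × L = 23.758294 × 431.703587 = 10256.540933

L=431.704 V=10256.541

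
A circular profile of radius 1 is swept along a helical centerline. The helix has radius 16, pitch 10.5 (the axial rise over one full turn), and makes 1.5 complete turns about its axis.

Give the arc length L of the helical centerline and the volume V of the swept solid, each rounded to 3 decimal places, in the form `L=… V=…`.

2πR = 2π·16 = 100.530965
per-turn = √(100.530965² + 10.5²) = √(10106.4749 + 110.25) = √10216.7249 = 101.077816
L = 1.5 × 101.077816 = 151.616724
V = π·1² × L = 3.141593 × 151.616724 = 476.317987

L=151.617 V=476.318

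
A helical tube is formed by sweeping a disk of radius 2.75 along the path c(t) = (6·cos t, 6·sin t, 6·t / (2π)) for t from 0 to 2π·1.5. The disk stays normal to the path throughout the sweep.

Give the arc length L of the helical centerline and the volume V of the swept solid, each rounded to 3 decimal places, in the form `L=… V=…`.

L=57.260 V=1360.409

2πR = 2π·6 = 37.699112
per-turn = √(37.699112² + 6²) = √(1421.2230 + 36) = √1457.2230 = 38.173591
L = 1.5 × 38.173591 = 57.260386
V = π·2.75² × L = 23.758294 × 57.260386 = 1360.409115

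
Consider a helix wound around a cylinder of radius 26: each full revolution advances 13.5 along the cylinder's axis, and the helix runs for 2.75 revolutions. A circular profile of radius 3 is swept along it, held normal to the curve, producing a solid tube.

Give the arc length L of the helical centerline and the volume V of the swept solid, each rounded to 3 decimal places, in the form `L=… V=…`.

2πR = 2π·26 = 163.362818
per-turn = √(163.362818² + 13.5²) = √(26687.4103 + 182.25) = √26869.6603 = 163.919676
L = 2.75 × 163.919676 = 450.779110
V = π·3² × L = 28.274334 × 450.779110 = 12745.479064

L=450.779 V=12745.479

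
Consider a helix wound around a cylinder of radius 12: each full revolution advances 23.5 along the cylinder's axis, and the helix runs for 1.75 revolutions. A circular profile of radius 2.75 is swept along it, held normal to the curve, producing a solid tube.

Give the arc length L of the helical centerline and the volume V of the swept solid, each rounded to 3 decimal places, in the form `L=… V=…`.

2πR = 2π·12 = 75.398224
per-turn = √(75.398224² + 23.5²) = √(5684.8921 + 552.25) = √6237.1421 = 78.975579
L = 1.75 × 78.975579 = 138.207264
V = π·2.75² × L = 23.758294 × 138.207264 = 3283.568869

L=138.207 V=3283.569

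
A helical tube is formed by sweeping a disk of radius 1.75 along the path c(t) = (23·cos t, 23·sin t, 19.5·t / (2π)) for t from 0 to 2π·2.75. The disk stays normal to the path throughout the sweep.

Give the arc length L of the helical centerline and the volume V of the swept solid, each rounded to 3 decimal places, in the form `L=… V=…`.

L=401.013 V=3858.198

2πR = 2π·23 = 144.513262
per-turn = √(144.513262² + 19.5²) = √(20884.0829 + 380.25) = √21264.3329 = 145.822951
L = 2.75 × 145.822951 = 401.013114
V = π·1.75² × L = 9.621128 × 401.013114 = 3858.198300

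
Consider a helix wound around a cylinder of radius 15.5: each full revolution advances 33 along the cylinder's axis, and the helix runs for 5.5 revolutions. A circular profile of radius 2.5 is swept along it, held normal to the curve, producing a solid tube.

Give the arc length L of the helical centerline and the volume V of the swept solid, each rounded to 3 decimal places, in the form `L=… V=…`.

L=565.556 V=11104.675

2πR = 2π·15.5 = 97.389372
per-turn = √(97.389372² + 33²) = √(9484.6898 + 1089) = √10573.6898 = 102.828449
L = 5.5 × 102.828449 = 565.556467
V = π·2.5² × L = 19.634954 × 565.556467 = 11104.675262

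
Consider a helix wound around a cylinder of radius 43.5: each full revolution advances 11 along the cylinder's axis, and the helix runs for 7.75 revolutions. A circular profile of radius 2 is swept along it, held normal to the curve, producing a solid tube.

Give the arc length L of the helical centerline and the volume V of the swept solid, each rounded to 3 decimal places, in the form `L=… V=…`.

2πR = 2π·43.5 = 273.318561
per-turn = √(273.318561² + 11²) = √(74703.0357 + 121) = √74824.0357 = 273.539825
L = 7.75 × 273.539825 = 2119.933642
V = π·2² × L = 12.566371 × 2119.933642 = 26639.871819

L=2119.934 V=26639.872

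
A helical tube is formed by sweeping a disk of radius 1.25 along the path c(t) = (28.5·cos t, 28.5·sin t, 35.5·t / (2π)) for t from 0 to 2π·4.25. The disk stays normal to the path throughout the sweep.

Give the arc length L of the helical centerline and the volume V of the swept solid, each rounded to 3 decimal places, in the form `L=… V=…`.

L=775.862 V=3808.503

2πR = 2π·28.5 = 179.070781
per-turn = √(179.070781² + 35.5²) = √(32066.3447 + 1260.25) = √33326.5947 = 182.555730
L = 4.25 × 182.555730 = 775.861854
V = π·1.25² × L = 4.908739 × 775.861854 = 3808.502971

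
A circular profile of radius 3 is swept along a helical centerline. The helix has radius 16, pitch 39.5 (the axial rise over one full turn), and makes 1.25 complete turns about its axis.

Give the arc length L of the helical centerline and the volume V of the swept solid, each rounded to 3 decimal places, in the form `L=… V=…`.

2πR = 2π·16 = 100.530965
per-turn = √(100.530965² + 39.5²) = √(10106.4749 + 1560.25) = √11666.7249 = 108.012615
L = 1.25 × 108.012615 = 135.015768
V = π·3² × L = 28.274334 × 135.015768 = 3817.480910

L=135.016 V=3817.481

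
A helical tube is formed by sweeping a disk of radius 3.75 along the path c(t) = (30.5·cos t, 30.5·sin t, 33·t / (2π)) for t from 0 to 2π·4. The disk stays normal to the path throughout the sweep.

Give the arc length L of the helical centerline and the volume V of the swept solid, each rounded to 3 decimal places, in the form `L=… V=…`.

2πR = 2π·30.5 = 191.637152
per-turn = √(191.637152² + 33²) = √(36724.7980 + 1089) = √37813.7980 = 194.457702
L = 4 × 194.457702 = 777.830809
V = π·3.75² × L = 44.178647 × 777.830809 = 34363.512502

L=777.831 V=34363.513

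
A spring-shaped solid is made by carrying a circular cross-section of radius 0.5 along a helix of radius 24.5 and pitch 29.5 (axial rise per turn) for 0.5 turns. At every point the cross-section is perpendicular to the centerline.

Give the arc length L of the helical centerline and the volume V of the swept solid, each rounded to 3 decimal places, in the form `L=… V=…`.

L=78.370 V=61.551

2πR = 2π·24.5 = 153.938040
per-turn = √(153.938040² + 29.5²) = √(23696.9202 + 870.25) = √24567.1702 = 156.739179
L = 0.5 × 156.739179 = 78.369589
V = π·0.5² × L = 0.785398 × 78.369589 = 61.551332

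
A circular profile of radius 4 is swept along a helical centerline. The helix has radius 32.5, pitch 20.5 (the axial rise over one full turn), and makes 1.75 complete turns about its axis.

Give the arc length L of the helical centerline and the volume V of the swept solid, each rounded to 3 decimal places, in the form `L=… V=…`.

2πR = 2π·32.5 = 204.203522
per-turn = √(204.203522² + 20.5²) = √(41699.0786 + 420.25) = √42119.3286 = 205.229941
L = 1.75 × 205.229941 = 359.152396
V = π·4² × L = 50.265482 × 359.152396 = 18052.968479

L=359.152 V=18052.968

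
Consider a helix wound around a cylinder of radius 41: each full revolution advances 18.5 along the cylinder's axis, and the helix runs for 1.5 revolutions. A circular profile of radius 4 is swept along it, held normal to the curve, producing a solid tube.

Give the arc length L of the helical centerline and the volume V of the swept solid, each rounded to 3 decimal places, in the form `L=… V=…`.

2πR = 2π·41 = 257.610598
per-turn = √(257.610598² + 18.5²) = √(66363.2200 + 342.25) = √66705.4700 = 258.274021
L = 1.5 × 258.274021 = 387.411032
V = π·4² × L = 50.265482 × 387.411032 = 19473.402418

L=387.411 V=19473.402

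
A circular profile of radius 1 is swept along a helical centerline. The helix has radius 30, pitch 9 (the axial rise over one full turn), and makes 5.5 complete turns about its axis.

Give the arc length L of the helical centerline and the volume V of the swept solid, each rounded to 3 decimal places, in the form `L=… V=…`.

L=1037.907 V=3260.680

2πR = 2π·30 = 188.495559
per-turn = √(188.495559² + 9²) = √(35530.5758 + 81) = √35611.5758 = 188.710296
L = 5.5 × 188.710296 = 1037.906628
V = π·1² × L = 3.141593 × 1037.906628 = 3260.679839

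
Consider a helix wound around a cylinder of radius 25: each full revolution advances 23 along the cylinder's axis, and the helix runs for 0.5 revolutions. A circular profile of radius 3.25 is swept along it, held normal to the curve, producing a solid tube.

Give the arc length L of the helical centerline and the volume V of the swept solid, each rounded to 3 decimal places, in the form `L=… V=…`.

2πR = 2π·25 = 157.079633
per-turn = √(157.079633² + 23²) = √(24674.0110 + 529) = √25203.0110 = 158.754562
L = 0.5 × 158.754562 = 79.377281
V = π·3.25² × L = 33.183072 × 79.377281 = 2633.982065

L=79.377 V=2633.982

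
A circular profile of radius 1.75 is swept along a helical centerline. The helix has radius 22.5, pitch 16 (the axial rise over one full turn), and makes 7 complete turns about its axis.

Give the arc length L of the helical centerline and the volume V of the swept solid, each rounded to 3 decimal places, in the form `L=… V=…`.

2πR = 2π·22.5 = 141.371669
per-turn = √(141.371669² + 16²) = √(19985.9489 + 256) = √20241.9489 = 142.274203
L = 7 × 142.274203 = 995.919423
V = π·1.75² × L = 9.621128 × 995.919423 = 9581.867748

L=995.919 V=9581.868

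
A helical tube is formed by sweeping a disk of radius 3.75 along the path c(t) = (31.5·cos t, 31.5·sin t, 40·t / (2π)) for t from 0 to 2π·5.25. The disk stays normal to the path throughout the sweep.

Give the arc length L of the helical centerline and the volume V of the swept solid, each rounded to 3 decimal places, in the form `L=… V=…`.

2πR = 2π·31.5 = 197.920337
per-turn = √(197.920337² + 40²) = √(39172.4599 + 1600) = √40772.4599 = 201.921915
L = 5.25 × 201.921915 = 1060.090055
V = π·3.75² × L = 44.178647 × 1060.090055 = 46833.344009

L=1060.090 V=46833.344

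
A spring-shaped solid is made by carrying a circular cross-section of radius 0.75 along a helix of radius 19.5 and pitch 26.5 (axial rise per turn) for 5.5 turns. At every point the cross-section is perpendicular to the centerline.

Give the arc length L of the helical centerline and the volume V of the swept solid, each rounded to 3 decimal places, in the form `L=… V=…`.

L=689.453 V=1218.365

2πR = 2π·19.5 = 122.522113
per-turn = √(122.522113² + 26.5²) = √(15011.6683 + 702.25) = √15713.9183 = 125.355169
L = 5.5 × 125.355169 = 689.453427
V = π·0.75² × L = 1.767146 × 689.453427 = 1218.364775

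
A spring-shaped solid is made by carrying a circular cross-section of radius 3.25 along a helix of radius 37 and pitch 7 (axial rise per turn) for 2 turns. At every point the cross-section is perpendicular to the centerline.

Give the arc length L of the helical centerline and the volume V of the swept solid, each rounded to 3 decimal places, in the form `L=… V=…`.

L=465.166 V=15435.652

2πR = 2π·37 = 232.477856
per-turn = √(232.477856² + 7²) = √(54045.9537 + 49) = √54094.9537 = 232.583219
L = 2 × 232.583219 = 465.166438
V = π·3.25² × L = 33.183072 × 465.166438 = 15435.651583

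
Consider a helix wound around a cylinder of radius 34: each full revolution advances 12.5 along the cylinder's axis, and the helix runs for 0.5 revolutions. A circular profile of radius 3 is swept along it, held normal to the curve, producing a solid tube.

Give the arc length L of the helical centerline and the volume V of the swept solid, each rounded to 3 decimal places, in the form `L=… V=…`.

L=106.997 V=3025.265

2πR = 2π·34 = 213.628300
per-turn = √(213.628300² + 12.5²) = √(45637.0508 + 156.25) = √45793.3008 = 213.993693
L = 0.5 × 213.993693 = 106.996847
V = π·3² × L = 28.274334 × 106.996847 = 3025.264566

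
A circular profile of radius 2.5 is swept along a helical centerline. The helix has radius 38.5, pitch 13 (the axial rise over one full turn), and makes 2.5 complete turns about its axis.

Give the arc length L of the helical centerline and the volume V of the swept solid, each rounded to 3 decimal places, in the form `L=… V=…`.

2πR = 2π·38.5 = 241.902634
per-turn = √(241.902634² + 13²) = √(58516.8845 + 169) = √58685.8845 = 242.251697
L = 2.5 × 242.251697 = 605.629241
V = π·2.5² × L = 19.634954 × 605.629241 = 11891.502348

L=605.629 V=11891.502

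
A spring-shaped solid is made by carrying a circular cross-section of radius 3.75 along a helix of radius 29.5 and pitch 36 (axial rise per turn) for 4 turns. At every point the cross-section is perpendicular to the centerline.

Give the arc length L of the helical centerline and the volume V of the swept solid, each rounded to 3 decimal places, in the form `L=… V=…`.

L=755.270 V=33366.827

2πR = 2π·29.5 = 185.353967
per-turn = √(185.353967² + 36²) = √(34356.0929 + 1296) = √35652.0929 = 188.817618
L = 4 × 188.817618 = 755.270473
V = π·3.75² × L = 44.178647 × 755.270473 = 33366.827364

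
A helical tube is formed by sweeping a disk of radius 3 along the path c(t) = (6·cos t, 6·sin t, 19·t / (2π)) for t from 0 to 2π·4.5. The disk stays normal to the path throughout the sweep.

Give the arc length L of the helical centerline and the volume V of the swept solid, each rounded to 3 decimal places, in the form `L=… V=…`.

2πR = 2π·6 = 37.699112
per-turn = √(37.699112² + 19²) = √(1421.2230 + 361) = √1782.2230 = 42.216383
L = 4.5 × 42.216383 = 189.973726
V = π·3² × L = 28.274334 × 189.973726 = 5371.380548

L=189.974 V=5371.381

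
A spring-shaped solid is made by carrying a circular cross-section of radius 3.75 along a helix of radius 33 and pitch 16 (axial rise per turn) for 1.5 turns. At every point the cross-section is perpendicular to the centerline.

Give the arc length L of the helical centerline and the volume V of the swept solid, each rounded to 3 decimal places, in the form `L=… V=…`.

2πR = 2π·33 = 207.345115
per-turn = √(207.345115² + 16²) = √(42991.9968 + 256) = √43247.9968 = 207.961527
L = 1.5 × 207.961527 = 311.942291
V = π·3.75² × L = 44.178647 × 311.942291 = 13781.188249

L=311.942 V=13781.188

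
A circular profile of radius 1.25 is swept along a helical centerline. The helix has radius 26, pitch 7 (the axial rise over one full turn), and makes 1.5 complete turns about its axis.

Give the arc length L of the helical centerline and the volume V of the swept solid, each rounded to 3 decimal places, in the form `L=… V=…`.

L=245.269 V=1203.962

2πR = 2π·26 = 163.362818
per-turn = √(163.362818² + 7²) = √(26687.4103 + 49) = √26736.4103 = 163.512722
L = 1.5 × 163.512722 = 245.269083
V = π·1.25² × L = 4.908739 × 245.269083 = 1203.961797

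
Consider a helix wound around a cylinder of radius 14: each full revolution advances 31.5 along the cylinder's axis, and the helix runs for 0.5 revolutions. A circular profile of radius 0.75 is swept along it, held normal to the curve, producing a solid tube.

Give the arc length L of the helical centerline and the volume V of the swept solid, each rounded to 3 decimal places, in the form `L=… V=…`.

L=46.717 V=82.556

2πR = 2π·14 = 87.964594
per-turn = √(87.964594² + 31.5²) = √(7737.7699 + 992.25) = √8730.0199 = 93.434575
L = 0.5 × 93.434575 = 46.717288
V = π·0.75² × L = 1.767146 × 46.717288 = 82.556262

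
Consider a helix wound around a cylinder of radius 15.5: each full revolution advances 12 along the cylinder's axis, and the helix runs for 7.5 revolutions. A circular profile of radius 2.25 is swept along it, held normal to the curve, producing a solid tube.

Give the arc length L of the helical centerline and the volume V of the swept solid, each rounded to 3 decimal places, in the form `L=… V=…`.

L=735.944 V=11704.686

2πR = 2π·15.5 = 97.389372
per-turn = √(97.389372² + 12²) = √(9484.6898 + 144) = √9628.6898 = 98.125888
L = 7.5 × 98.125888 = 735.944157
V = π·2.25² × L = 15.904313 × 735.944157 = 11704.686090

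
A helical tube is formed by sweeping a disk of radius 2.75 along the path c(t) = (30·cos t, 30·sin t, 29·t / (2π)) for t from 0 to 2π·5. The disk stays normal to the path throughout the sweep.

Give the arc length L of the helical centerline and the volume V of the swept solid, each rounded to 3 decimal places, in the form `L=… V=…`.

L=953.567 V=22655.118

2πR = 2π·30 = 188.495559
per-turn = √(188.495559² + 29²) = √(35530.5758 + 841) = √36371.5758 = 190.713334
L = 5 × 190.713334 = 953.566671
V = π·2.75² × L = 23.758294 × 953.566671 = 22655.117741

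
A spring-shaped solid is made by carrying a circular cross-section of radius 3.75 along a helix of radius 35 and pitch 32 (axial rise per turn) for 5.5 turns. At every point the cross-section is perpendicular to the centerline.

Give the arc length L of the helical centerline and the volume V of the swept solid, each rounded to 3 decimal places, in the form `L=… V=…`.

2πR = 2π·35 = 219.911486
per-turn = √(219.911486² + 32²) = √(48361.0616 + 1024) = √49385.0616 = 222.227500
L = 5.5 × 222.227500 = 1222.251248
V = π·3.75² × L = 44.178647 × 1222.251248 = 53997.406037

L=1222.251 V=53997.406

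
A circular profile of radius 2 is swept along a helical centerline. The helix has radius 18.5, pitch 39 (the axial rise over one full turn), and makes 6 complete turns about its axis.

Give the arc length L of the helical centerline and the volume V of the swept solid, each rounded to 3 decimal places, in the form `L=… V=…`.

2πR = 2π·18.5 = 116.238928
per-turn = √(116.238928² + 39²) = √(13511.4884 + 1521) = √15032.4884 = 122.607049
L = 6 × 122.607049 = 735.642293
V = π·2² × L = 12.566371 × 735.642293 = 9244.353694

L=735.642 V=9244.354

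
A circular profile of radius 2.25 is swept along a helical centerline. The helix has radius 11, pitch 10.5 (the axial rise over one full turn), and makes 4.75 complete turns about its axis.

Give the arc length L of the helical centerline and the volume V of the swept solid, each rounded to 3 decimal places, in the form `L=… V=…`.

2πR = 2π·11 = 69.115038
per-turn = √(69.115038² + 10.5²) = √(4776.8885 + 110.25) = √4887.1385 = 69.908072
L = 4.75 × 69.908072 = 332.063342
V = π·2.25² × L = 15.904313 × 332.063342 = 5281.239263

L=332.063 V=5281.239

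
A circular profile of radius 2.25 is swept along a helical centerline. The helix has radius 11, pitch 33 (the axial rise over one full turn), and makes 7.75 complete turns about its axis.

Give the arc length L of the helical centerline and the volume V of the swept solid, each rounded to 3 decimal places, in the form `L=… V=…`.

2πR = 2π·11 = 69.115038
per-turn = √(69.115038² + 33²) = √(4776.8885 + 1089) = √5865.8885 = 76.589089
L = 7.75 × 76.589089 = 593.565439
V = π·2.25² × L = 15.904313 × 593.565439 = 9440.250407

L=593.565 V=9440.250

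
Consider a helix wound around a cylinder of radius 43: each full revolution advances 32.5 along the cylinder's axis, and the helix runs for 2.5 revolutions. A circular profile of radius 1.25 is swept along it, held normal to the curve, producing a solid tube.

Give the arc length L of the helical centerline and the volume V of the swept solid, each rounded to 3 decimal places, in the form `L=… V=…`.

2πR = 2π·43 = 270.176968
per-turn = √(270.176968² + 32.5²) = √(72995.5942 + 1056.25) = √74051.8442 = 272.124685
L = 2.5 × 272.124685 = 680.311712
V = π·1.25² × L = 4.908739 × 680.311712 = 3339.472309

L=680.312 V=3339.472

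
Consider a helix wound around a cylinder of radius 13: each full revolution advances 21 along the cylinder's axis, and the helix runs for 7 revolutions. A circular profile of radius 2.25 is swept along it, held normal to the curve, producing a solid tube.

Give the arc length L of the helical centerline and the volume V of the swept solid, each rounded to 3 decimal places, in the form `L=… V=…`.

2πR = 2π·13 = 81.681409
per-turn = √(81.681409² + 21²) = √(6671.8526 + 441) = √7112.8526 = 84.337729
L = 7 × 84.337729 = 590.364105
V = π·2.25² × L = 15.904313 × 590.364105 = 9389.335393

L=590.364 V=9389.335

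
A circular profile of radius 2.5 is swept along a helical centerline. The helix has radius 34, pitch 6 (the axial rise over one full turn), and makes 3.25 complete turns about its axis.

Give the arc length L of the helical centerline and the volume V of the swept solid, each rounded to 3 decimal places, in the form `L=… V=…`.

2πR = 2π·34 = 213.628300
per-turn = √(213.628300² + 6²) = √(45637.0508 + 36) = √45673.0508 = 213.712542
L = 3.25 × 213.712542 = 694.565763
V = π·2.5² × L = 19.634954 × 694.565763 = 13637.766857

L=694.566 V=13637.767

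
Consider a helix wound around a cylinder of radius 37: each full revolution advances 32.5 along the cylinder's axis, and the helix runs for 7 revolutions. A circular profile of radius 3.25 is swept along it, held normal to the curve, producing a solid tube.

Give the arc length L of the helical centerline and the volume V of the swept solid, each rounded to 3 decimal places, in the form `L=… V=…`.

L=1643.170 V=54525.432

2πR = 2π·37 = 232.477856
per-turn = √(232.477856² + 32.5²) = √(54045.9537 + 1056.25) = √55102.2037 = 234.738586
L = 7 × 234.738586 = 1643.170101
V = π·3.25² × L = 33.183072 × 1643.170101 = 54525.432438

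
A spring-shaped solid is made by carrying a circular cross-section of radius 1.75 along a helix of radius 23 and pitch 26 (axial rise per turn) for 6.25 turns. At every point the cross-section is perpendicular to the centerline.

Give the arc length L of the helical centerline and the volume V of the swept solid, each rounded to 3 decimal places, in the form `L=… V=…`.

L=917.710 V=8829.400

2πR = 2π·23 = 144.513262
per-turn = √(144.513262² + 26²) = √(20884.0829 + 676) = √21560.0829 = 146.833521
L = 6.25 × 146.833521 = 917.709507
V = π·1.75² × L = 9.621128 × 917.709507 = 8829.400174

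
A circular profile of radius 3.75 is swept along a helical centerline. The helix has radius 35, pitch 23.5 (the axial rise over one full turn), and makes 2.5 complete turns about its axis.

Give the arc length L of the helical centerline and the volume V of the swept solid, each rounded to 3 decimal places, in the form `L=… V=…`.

L=552.909 V=24426.765

2πR = 2π·35 = 219.911486
per-turn = √(219.911486² + 23.5²) = √(48361.0616 + 552.25) = √48913.3116 = 221.163540
L = 2.5 × 221.163540 = 552.908851
V = π·3.75² × L = 44.178647 × 552.908851 = 24426.764771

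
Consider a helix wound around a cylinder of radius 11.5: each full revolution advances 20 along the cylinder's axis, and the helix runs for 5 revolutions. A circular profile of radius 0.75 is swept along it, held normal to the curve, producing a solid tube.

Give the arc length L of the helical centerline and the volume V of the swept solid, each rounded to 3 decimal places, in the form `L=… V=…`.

2πR = 2π·11.5 = 72.256631
per-turn = √(72.256631² + 20²) = √(5221.0207 + 400) = √5621.0207 = 74.973467
L = 5 × 74.973467 = 374.867334
V = π·0.75² × L = 1.767146 × 374.867334 = 662.445260

L=374.867 V=662.445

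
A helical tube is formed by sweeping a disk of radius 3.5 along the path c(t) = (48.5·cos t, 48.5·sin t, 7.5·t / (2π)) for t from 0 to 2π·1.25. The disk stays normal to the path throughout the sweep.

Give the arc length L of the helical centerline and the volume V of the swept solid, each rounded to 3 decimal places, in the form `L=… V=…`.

L=381.033 V=14663.886

2πR = 2π·48.5 = 304.734487
per-turn = √(304.734487² + 7.5²) = √(92863.1078 + 56.25) = √92919.3578 = 304.826767
L = 1.25 × 304.826767 = 381.033459
V = π·3.5² × L = 38.484510 × 381.033459 = 14663.885951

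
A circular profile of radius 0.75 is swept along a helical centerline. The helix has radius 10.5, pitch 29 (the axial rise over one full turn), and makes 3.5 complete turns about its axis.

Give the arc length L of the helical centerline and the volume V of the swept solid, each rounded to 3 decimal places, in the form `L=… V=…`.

L=252.231 V=445.728

2πR = 2π·10.5 = 65.973446
per-turn = √(65.973446² + 29²) = √(4352.4955 + 841) = √5193.4955 = 72.065911
L = 3.5 × 72.065911 = 252.230689
V = π·0.75² × L = 1.767146 × 252.230689 = 445.728419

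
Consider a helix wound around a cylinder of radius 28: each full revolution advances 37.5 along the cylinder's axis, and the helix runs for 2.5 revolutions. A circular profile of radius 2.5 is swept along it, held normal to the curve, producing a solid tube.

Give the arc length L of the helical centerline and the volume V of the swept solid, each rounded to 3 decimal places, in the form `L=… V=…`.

L=449.704 V=8829.909

2πR = 2π·28 = 175.929189
per-turn = √(175.929189² + 37.5²) = √(30951.0794 + 1406.25) = √32357.3294 = 179.881432
L = 2.5 × 179.881432 = 449.703579
V = π·2.5² × L = 19.634954 × 449.703579 = 8829.909121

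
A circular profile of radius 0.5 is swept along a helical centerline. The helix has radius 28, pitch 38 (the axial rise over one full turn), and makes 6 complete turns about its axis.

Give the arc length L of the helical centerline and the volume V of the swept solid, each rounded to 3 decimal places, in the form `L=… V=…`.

2πR = 2π·28 = 175.929189
per-turn = √(175.929189² + 38²) = √(30951.0794 + 1444) = √32395.0794 = 179.986331
L = 6 × 179.986331 = 1079.917987
V = π·0.5² × L = 0.785398 × 1079.917987 = 848.165604

L=1079.918 V=848.166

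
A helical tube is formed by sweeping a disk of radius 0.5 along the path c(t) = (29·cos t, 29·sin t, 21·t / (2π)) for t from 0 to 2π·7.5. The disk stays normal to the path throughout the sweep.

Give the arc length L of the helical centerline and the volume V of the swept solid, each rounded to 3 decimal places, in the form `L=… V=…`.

2πR = 2π·29 = 182.212374
per-turn = √(182.212374² + 21²) = √(33201.3492 + 441) = √33642.3492 = 183.418508
L = 7.5 × 183.418508 = 1375.638813
V = π·0.5² × L = 0.785398 × 1375.638813 = 1080.424197

L=1375.639 V=1080.424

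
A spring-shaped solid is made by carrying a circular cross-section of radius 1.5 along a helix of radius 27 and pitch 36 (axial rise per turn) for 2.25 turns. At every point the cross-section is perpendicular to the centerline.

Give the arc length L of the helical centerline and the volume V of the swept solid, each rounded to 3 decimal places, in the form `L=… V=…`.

L=390.203 V=2758.184

2πR = 2π·27 = 169.646003
per-turn = √(169.646003² + 36²) = √(28779.7664 + 1296) = √30075.7664 = 173.423662
L = 2.25 × 173.423662 = 390.203239
V = π·1.5² × L = 7.068583 × 390.203239 = 2758.184164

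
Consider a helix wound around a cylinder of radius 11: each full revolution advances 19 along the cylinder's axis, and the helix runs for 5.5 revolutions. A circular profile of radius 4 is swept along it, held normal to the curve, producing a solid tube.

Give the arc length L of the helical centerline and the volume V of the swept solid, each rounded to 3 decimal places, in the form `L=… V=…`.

2πR = 2π·11 = 69.115038
per-turn = √(69.115038² + 19²) = √(4776.8885 + 361) = √5137.8885 = 71.679066
L = 5.5 × 71.679066 = 394.234864
V = π·4² × L = 50.265482 × 394.234864 = 19816.405643

L=394.235 V=19816.406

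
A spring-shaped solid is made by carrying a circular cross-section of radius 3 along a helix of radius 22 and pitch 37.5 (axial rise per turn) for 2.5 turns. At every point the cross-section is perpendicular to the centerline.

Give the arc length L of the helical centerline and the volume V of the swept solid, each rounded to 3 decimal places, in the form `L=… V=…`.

L=358.066 V=10124.078

2πR = 2π·22 = 138.230077
per-turn = √(138.230077² + 37.5²) = √(19107.5541 + 1406.25) = √20513.8041 = 143.226409
L = 2.5 × 143.226409 = 358.066022
V = π·3² × L = 28.274334 × 358.066022 = 10124.078244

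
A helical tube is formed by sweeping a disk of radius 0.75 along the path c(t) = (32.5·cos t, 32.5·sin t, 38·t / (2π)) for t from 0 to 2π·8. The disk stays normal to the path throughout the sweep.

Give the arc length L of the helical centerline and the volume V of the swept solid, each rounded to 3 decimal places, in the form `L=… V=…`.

L=1661.673 V=2936.419

2πR = 2π·32.5 = 204.203522
per-turn = √(204.203522² + 38²) = √(41699.0786 + 1444) = √43143.0786 = 207.709120
L = 8 × 207.709120 = 1661.672961
V = π·0.75² × L = 1.767146 × 1661.672961 = 2936.418507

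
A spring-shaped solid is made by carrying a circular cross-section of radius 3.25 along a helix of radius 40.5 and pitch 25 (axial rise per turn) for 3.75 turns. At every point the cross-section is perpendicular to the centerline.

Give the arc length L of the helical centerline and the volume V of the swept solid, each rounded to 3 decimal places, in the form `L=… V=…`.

2πR = 2π·40.5 = 254.469005
per-turn = √(254.469005² + 25²) = √(64754.4745 + 625) = √65379.4745 = 255.694103
L = 3.75 × 255.694103 = 958.852887
V = π·3.25² × L = 33.183072 × 958.852887 = 31817.684789

L=958.853 V=31817.685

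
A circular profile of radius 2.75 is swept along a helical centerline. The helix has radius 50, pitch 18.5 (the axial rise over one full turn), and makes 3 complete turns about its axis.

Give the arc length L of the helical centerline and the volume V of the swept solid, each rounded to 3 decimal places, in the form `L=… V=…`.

2πR = 2π·50 = 314.159265
per-turn = √(314.159265² + 18.5²) = √(98696.0440 + 342.25) = √99038.2940 = 314.703502
L = 3 × 314.703502 = 944.110505
V = π·2.75² × L = 23.758294 × 944.110505 = 22430.455370

L=944.111 V=22430.455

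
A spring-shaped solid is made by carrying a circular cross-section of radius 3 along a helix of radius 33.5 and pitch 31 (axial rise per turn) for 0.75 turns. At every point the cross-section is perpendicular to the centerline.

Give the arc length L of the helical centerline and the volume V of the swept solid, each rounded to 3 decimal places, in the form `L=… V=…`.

2πR = 2π·33.5 = 210.486708
per-turn = √(210.486708² + 31²) = √(44304.6542 + 961) = √45265.6542 = 212.757266
L = 0.75 × 212.757266 = 159.567949
V = π·3² × L = 28.274334 × 159.567949 = 4511.677477

L=159.568 V=4511.677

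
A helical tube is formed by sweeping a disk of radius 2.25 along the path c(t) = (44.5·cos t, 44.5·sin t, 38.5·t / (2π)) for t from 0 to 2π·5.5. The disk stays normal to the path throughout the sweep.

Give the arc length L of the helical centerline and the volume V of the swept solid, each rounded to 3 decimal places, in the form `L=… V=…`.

L=1552.320 V=24688.578

2πR = 2π·44.5 = 279.601746
per-turn = √(279.601746² + 38.5²) = √(78177.1365 + 1482.25) = √79659.3865 = 282.239945
L = 5.5 × 282.239945 = 1552.319697
V = π·2.25² × L = 15.904313 × 1552.319697 = 24688.578034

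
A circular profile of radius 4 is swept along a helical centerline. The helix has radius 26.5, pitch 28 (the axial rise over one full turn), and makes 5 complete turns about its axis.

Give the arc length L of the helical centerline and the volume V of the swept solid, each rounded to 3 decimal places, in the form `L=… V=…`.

L=844.211 V=42434.696

2πR = 2π·26.5 = 166.504411
per-turn = √(166.504411² + 28²) = √(27723.7188 + 784) = √28507.7188 = 168.842290
L = 5 × 168.842290 = 844.211448
V = π·4² × L = 50.265482 × 844.211448 = 42434.695734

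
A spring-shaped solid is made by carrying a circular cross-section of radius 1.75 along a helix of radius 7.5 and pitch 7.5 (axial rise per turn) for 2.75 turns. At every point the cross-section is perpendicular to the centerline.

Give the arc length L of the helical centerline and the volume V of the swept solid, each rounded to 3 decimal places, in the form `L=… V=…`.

L=131.222 V=1262.501

2πR = 2π·7.5 = 47.123890
per-turn = √(47.123890² + 7.5²) = √(2220.6610 + 56.25) = √2276.9110 = 47.716988
L = 2.75 × 47.716988 = 131.221718
V = π·1.75² × L = 9.621128 × 131.221718 = 1262.500883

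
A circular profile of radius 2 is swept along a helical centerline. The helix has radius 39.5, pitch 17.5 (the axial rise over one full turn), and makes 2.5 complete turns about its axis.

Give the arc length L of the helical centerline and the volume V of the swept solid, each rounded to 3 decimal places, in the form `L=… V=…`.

L=622.005 V=7816.346

2πR = 2π·39.5 = 248.185820
per-turn = √(248.185820² + 17.5²) = √(61596.2011 + 306.25) = √61902.4511 = 248.802032
L = 2.5 × 248.802032 = 622.005080
V = π·2² × L = 12.566371 × 622.005080 = 7816.346355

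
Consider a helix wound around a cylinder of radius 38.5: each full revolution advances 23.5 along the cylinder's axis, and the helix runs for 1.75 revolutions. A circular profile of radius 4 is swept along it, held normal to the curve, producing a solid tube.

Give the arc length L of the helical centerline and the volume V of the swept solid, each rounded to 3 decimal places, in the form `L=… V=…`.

L=425.322 V=21379.040

2πR = 2π·38.5 = 241.902634
per-turn = √(241.902634² + 23.5²) = √(58516.8845 + 552.25) = √59069.1345 = 243.041425
L = 1.75 × 243.041425 = 425.322495
V = π·4² × L = 50.265482 × 425.322495 = 21379.040390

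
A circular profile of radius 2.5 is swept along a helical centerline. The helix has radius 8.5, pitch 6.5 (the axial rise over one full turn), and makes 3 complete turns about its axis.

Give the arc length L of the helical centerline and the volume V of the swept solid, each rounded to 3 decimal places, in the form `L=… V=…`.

L=161.404 V=3169.150

2πR = 2π·8.5 = 53.407075
per-turn = √(53.407075² + 6.5²) = √(2852.3157 + 42.25) = √2894.5657 = 53.801168
L = 3 × 53.801168 = 161.403504
V = π·2.5² × L = 19.634954 × 161.403504 = 3169.150387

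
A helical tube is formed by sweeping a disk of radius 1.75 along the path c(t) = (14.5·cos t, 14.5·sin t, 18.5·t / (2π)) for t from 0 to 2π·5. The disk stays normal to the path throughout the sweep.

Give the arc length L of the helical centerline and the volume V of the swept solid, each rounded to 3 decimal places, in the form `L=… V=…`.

L=464.828 V=4472.165

2πR = 2π·14.5 = 91.106187
per-turn = √(91.106187² + 18.5²) = √(8300.3373 + 342.25) = √8642.5873 = 92.965517
L = 5 × 92.965517 = 464.827584
V = π·1.75² × L = 9.621128 × 464.827584 = 4472.165449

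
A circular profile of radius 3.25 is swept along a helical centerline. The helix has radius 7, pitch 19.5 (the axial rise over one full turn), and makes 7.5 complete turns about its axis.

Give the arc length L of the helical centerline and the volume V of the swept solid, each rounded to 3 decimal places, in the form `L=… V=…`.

2πR = 2π·7 = 43.982297
per-turn = √(43.982297² + 19.5²) = √(1934.4425 + 380.25) = √2314.6925 = 48.111251
L = 7.5 × 48.111251 = 360.834382
V = π·3.25² × L = 33.183072 × 360.834382 = 11973.593414

L=360.834 V=11973.593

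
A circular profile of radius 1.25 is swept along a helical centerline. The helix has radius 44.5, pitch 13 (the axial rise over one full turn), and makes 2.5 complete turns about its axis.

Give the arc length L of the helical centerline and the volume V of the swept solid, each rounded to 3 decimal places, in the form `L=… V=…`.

L=699.759 V=3434.936

2πR = 2π·44.5 = 279.601746
per-turn = √(279.601746² + 13²) = √(78177.1365 + 169) = √78346.1365 = 279.903799
L = 2.5 × 279.903799 = 699.759496
V = π·1.25² × L = 4.908739 × 699.759496 = 3434.936396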